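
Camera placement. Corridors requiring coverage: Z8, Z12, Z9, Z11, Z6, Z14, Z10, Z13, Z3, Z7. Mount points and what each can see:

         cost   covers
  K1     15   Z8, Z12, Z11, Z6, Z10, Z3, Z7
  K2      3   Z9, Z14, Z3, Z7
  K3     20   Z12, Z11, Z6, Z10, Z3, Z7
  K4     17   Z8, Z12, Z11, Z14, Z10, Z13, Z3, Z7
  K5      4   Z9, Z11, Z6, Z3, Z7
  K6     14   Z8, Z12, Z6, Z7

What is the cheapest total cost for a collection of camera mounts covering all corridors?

21

K4, K5 cover every corridor at cost 17 + 4 = 21.
Any cover uses at least 2 camera mounts; among all covering selections none totals below 21.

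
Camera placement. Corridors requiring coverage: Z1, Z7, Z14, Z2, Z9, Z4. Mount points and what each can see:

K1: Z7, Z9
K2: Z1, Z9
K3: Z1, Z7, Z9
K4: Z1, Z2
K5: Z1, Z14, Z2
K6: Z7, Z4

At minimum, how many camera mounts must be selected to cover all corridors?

3

K1, K5, K6 together cover {Z1, Z7, Z14, Z2, Z9, Z4} — every corridor.
No 2 of the 6 camera mounts cover everything (all 15 pairs fall short), so 3 is minimum.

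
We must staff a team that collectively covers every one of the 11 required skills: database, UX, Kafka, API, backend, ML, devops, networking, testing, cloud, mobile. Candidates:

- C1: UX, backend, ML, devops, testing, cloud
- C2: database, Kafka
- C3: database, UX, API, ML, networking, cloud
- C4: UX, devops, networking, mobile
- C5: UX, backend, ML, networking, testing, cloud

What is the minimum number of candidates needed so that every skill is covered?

C1, C2, C3, C4 together cover {database, UX, Kafka, API, backend, ML, devops, networking, testing, cloud, mobile} — every skill.
No 3 of the 5 candidates cover everything (all 10 triples fall short), so 4 is minimum.

4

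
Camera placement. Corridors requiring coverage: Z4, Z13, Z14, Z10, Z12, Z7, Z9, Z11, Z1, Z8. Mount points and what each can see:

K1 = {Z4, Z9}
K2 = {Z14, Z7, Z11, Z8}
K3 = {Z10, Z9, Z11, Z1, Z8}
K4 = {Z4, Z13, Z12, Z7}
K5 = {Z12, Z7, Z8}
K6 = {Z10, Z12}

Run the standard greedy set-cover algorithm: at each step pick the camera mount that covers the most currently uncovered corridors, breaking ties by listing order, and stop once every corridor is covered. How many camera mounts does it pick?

3

Pick 1: K3 covers 5 new corridors (Z10, Z9, Z11, Z1, Z8).
Pick 2: K4 covers 4 new corridors (Z4, Z13, Z12, Z7).
Pick 3: K2 covers 1 new corridors (Z14).
Greedy uses 3 camera mounts.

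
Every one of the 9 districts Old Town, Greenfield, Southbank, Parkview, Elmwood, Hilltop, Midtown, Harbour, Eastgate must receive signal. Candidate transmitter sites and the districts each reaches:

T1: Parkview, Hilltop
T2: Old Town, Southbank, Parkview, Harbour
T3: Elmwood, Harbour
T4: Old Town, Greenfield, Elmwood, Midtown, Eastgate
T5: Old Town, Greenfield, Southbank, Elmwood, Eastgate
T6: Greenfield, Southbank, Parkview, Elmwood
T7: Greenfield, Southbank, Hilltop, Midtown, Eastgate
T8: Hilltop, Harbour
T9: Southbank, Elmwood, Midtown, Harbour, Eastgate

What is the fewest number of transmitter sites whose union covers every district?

T1, T2, T4 together cover {Old Town, Greenfield, Southbank, Parkview, Elmwood, Hilltop, Midtown, Harbour, Eastgate} — every district.
No 2 of the 9 transmitter sites cover everything (all 36 pairs fall short), so 3 is minimum.

3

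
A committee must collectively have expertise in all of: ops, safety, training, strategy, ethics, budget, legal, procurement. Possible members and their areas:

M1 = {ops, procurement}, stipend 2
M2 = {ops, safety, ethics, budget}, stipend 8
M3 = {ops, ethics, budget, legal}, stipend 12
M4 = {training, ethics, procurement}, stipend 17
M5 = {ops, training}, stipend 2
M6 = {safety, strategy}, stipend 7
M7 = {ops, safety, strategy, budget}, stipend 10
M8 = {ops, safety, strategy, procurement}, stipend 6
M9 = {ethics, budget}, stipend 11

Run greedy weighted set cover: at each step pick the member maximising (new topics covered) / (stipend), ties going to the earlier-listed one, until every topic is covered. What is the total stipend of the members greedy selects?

30

Pick 1: M1 adds 2 new (ops, procurement) at stipend 2 (ratio 2/2).
Pick 2: M5 adds 1 new (training) at stipend 2 (ratio 1/2).
Pick 3: M2 adds 3 new (safety, ethics, budget) at stipend 8 (ratio 3/8).
Pick 4: M8 adds 1 new (strategy) at stipend 6 (ratio 1/6).
Pick 5: M3 adds 1 new (legal) at stipend 12 (ratio 1/12).
Greedy total stipend: 2 + 2 + 8 + 6 + 12 = 30. (The true optimum is 20, so greedy overshoots here.)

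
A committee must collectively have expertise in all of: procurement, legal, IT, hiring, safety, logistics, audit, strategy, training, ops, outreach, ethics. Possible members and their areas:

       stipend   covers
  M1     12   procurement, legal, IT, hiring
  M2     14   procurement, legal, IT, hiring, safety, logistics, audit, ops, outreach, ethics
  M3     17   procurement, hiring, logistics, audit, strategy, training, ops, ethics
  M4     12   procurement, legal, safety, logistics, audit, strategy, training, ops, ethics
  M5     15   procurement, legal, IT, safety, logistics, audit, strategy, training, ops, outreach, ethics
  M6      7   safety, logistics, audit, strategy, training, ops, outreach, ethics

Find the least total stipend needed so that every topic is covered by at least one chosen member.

M1, M6 cover every topic at stipend 12 + 7 = 19.
Any cover uses at least 2 members; among all covering selections none totals below 19.

19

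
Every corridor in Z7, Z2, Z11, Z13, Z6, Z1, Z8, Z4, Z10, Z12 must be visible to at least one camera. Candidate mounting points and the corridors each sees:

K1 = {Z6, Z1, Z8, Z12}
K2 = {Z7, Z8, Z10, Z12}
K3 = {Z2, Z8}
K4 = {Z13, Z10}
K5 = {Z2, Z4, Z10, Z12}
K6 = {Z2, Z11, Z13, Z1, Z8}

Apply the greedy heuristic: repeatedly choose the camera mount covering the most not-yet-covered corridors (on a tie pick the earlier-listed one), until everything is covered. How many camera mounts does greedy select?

Pick 1: K6 covers 5 new corridors (Z2, Z11, Z13, Z1, Z8).
Pick 2: K2 covers 3 new corridors (Z7, Z10, Z12).
Pick 3: K1 covers 1 new corridors (Z6).
Pick 4: K5 covers 1 new corridors (Z4).
Greedy uses 4 camera mounts.

4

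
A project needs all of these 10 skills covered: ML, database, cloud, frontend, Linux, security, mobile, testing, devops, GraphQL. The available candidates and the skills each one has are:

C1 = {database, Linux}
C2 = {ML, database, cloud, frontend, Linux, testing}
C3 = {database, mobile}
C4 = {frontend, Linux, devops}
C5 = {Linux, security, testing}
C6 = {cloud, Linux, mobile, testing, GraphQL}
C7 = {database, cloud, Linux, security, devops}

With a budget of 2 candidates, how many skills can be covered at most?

8

Choosing C2, C6 covers {ML, database, cloud, frontend, Linux, mobile, testing, GraphQL} — 8 skills.
No choice of 2 candidates does better; here security, devops are left uncovered.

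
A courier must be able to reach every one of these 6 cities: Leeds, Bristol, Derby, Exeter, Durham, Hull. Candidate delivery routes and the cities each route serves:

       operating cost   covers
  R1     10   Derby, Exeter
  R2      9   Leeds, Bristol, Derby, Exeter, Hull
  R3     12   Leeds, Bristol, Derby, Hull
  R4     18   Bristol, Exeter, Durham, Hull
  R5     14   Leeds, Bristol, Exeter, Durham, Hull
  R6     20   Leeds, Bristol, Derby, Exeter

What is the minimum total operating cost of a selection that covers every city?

23

R2, R5 cover every city at operating cost 9 + 14 = 23.
Any cover uses at least 2 routes; among all covering selections none totals below 23.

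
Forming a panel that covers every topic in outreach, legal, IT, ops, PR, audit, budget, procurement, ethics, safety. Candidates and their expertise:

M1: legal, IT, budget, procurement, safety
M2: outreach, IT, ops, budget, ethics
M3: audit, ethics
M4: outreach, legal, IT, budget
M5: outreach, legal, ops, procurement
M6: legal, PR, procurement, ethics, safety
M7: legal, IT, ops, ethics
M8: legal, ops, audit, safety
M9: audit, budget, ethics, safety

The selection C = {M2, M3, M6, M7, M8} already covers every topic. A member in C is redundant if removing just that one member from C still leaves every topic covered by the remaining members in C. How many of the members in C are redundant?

3

Drop M2: outreach, budget uncovered — not redundant.
Drop M3: the rest still cover every topic — redundant.
Drop M6: PR, procurement uncovered — not redundant.
Drop M7: the rest still cover every topic — redundant.
Drop M8: the rest still cover every topic — redundant.
3 redundant: M3, M7, M8.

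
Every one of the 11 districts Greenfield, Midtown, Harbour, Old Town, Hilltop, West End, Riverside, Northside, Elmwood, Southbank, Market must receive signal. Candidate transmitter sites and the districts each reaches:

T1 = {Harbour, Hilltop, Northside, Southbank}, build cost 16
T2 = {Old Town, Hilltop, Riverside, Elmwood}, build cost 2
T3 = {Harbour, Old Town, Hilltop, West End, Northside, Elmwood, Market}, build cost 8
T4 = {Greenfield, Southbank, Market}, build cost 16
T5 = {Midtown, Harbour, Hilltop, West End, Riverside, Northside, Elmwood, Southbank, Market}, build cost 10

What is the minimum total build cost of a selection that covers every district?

28

T2, T4, T5 cover every district at build cost 2 + 16 + 10 = 28.
Any cover uses at least 3 transmitter sites; among all covering selections none totals below 28.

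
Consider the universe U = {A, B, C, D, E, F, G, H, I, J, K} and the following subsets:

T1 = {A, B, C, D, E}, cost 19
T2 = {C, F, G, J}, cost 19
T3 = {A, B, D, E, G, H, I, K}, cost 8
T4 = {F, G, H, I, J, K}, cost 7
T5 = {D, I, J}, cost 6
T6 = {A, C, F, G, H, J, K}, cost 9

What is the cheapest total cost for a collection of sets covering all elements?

17

T3, T6 cover every element at cost 8 + 9 = 17.
Any cover uses at least 2 sets; among all covering selections none totals below 17.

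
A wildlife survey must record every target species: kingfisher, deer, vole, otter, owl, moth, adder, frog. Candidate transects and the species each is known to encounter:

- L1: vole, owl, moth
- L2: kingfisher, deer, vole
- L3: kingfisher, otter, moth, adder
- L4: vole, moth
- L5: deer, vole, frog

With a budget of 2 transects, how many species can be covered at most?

7

Choosing L3, L5 covers {kingfisher, deer, vole, otter, moth, adder, frog} — 7 species.
No choice of 2 transects does better; here owl is left uncovered.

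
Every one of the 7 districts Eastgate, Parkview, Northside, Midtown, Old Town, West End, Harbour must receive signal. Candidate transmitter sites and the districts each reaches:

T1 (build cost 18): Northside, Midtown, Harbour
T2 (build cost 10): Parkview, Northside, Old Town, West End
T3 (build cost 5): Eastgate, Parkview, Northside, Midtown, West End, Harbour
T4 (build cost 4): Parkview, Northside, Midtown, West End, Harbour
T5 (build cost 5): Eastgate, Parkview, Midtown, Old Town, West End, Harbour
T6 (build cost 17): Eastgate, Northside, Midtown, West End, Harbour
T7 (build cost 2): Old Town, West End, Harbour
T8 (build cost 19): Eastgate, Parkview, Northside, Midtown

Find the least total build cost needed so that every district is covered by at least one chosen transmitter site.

7

T3, T7 cover every district at build cost 5 + 2 = 7.
Any cover uses at least 2 transmitter sites; among all covering selections none totals below 7.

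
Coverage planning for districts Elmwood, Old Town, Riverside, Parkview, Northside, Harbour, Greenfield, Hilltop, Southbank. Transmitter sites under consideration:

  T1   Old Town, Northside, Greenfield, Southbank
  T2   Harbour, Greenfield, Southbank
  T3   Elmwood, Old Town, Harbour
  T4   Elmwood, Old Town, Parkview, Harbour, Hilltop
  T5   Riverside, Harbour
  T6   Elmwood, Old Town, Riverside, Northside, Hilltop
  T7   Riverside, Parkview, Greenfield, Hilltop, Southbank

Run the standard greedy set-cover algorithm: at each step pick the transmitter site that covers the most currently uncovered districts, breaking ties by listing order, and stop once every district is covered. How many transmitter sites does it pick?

Pick 1: T4 covers 5 new districts (Elmwood, Old Town, Parkview, Harbour, Hilltop).
Pick 2: T1 covers 3 new districts (Northside, Greenfield, Southbank).
Pick 3: T5 covers 1 new districts (Riverside).
Greedy uses 3 transmitter sites.

3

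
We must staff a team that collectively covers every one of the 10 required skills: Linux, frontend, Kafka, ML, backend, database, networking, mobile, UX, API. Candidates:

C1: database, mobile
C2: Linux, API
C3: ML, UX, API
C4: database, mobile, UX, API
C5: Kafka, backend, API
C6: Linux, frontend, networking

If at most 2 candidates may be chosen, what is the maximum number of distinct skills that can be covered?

Choosing C4, C6 covers {Linux, frontend, database, networking, mobile, UX, API} — 7 skills.
No choice of 2 candidates does better; here Kafka, ML, backend are left uncovered.

7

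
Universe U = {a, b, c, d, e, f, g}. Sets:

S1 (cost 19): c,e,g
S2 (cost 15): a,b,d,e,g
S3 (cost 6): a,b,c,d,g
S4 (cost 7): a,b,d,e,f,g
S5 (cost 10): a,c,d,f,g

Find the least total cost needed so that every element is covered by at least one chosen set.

13

S3, S4 cover every element at cost 6 + 7 = 13.
Any cover uses at least 2 sets; among all covering selections none totals below 13.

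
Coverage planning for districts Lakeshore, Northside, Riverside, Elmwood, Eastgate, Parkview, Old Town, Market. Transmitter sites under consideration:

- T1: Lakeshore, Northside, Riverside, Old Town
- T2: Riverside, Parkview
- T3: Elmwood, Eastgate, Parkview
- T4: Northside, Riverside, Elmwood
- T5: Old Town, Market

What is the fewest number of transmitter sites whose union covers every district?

T1, T3, T5 together cover {Lakeshore, Northside, Riverside, Elmwood, Eastgate, Parkview, Old Town, Market} — every district.
No 2 of the 5 transmitter sites cover everything (all 10 pairs fall short), so 3 is minimum.

3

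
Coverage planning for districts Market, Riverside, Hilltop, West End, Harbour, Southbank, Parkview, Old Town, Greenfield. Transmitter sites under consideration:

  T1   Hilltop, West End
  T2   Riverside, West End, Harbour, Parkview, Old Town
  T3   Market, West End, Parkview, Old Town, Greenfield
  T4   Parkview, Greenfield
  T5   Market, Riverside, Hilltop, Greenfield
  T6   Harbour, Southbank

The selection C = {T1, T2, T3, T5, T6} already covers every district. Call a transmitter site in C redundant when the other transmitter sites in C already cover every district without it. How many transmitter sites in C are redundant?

Drop T1: the rest still cover every district — redundant.
Drop T2: the rest still cover every district — redundant.
Drop T3: the rest still cover every district — redundant.
Drop T5: the rest still cover every district — redundant.
Drop T6: Southbank uncovered — not redundant.
4 redundant: T1, T2, T3, T5.

4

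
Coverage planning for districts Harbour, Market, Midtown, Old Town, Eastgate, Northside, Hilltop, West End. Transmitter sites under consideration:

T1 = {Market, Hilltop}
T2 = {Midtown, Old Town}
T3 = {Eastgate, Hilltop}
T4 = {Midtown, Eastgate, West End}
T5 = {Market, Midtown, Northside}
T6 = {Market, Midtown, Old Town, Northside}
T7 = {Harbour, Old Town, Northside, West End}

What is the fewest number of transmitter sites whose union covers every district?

T1, T4, T7 together cover {Harbour, Market, Midtown, Old Town, Eastgate, Northside, Hilltop, West End} — every district.
No 2 of the 7 transmitter sites cover everything (all 21 pairs fall short), so 3 is minimum.

3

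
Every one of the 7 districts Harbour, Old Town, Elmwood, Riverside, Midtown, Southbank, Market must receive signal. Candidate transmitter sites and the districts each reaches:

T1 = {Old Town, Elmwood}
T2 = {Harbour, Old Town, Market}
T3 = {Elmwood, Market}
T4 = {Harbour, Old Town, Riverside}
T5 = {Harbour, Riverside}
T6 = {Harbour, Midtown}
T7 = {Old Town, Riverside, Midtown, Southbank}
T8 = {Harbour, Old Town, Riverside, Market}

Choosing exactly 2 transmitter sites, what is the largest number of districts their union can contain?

Choosing T2, T7 covers {Harbour, Old Town, Riverside, Midtown, Southbank, Market} — 6 districts.
No choice of 2 transmitter sites does better; here Elmwood is left uncovered.

6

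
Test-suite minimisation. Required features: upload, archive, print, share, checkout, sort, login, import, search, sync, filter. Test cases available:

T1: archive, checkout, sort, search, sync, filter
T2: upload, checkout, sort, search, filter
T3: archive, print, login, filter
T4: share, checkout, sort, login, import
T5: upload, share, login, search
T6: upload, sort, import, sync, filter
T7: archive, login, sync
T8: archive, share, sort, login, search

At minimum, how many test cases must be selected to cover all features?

4

T1, T2, T3, T4 together cover {upload, archive, print, share, checkout, sort, login, import, search, sync, filter} — every feature.
No 3 of the 8 test cases cover everything (all 56 triples fall short), so 4 is minimum.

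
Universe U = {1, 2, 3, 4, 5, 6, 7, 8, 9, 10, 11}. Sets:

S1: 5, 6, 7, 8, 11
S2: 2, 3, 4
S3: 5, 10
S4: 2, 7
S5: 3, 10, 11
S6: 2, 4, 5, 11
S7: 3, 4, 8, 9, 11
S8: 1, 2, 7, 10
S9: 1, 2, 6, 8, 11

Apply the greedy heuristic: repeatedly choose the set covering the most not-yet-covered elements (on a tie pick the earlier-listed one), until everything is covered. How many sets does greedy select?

4

Pick 1: S1 covers 5 new elements (5, 6, 7, 8, 11).
Pick 2: S2 covers 3 new elements (2, 3, 4).
Pick 3: S8 covers 2 new elements (1, 10).
Pick 4: S7 covers 1 new elements (9).
Greedy uses 4 sets. (The true minimum is 3.)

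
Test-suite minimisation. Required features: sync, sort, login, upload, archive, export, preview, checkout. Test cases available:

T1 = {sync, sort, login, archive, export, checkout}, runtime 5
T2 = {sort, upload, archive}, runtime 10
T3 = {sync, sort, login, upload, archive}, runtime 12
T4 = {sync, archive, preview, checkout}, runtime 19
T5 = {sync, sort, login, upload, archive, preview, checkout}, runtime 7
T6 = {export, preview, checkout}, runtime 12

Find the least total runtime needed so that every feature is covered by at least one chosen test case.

T1, T5 cover every feature at runtime 5 + 7 = 12.
Any cover uses at least 2 test cases; among all covering selections none totals below 12.

12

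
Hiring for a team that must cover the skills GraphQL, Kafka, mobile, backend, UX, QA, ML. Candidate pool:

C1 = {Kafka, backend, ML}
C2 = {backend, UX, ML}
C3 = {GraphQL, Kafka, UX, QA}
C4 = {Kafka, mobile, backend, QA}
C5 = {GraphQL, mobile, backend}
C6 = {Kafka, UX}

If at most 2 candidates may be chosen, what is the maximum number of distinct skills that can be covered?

6

Choosing C1, C3 covers {GraphQL, Kafka, backend, UX, QA, ML} — 6 skills.
No choice of 2 candidates does better; here mobile is left uncovered.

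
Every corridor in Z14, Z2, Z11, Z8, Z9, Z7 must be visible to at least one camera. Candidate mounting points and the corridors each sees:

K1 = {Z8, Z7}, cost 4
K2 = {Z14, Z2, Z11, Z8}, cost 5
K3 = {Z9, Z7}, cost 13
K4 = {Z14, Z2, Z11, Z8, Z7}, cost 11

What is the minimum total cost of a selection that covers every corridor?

18

K2, K3 cover every corridor at cost 5 + 13 = 18.
Any cover uses at least 2 camera mounts; among all covering selections none totals below 18.
Greedy by coverage-per-cost would pick K2, K1, K3 for 22 — worse than the optimum 18.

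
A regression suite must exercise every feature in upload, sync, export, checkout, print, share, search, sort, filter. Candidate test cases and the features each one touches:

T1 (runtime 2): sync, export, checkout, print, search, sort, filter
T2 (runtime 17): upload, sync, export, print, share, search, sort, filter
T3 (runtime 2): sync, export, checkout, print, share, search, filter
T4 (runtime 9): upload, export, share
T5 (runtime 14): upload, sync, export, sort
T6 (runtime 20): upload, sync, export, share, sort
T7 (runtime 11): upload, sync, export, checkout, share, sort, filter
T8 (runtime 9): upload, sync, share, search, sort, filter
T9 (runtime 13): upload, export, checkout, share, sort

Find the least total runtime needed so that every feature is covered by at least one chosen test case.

11

T1, T4 cover every feature at runtime 2 + 9 = 11.
Any cover uses at least 2 test cases; among all covering selections none totals below 11.
Greedy by coverage-per-runtime would pick T1, T3, T4 for 13 — worse than the optimum 11.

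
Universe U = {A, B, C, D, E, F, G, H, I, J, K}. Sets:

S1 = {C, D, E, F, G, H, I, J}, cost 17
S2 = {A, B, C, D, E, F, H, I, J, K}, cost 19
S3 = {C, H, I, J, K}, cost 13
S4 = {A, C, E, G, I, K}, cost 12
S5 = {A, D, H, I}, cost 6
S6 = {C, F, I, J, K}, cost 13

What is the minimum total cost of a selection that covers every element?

S2, S4 cover every element at cost 19 + 12 = 31.
Any cover uses at least 2 sets; among all covering selections none totals below 31.
Greedy by coverage-per-cost would pick S5, S4, S2 for 37 — worse than the optimum 31.

31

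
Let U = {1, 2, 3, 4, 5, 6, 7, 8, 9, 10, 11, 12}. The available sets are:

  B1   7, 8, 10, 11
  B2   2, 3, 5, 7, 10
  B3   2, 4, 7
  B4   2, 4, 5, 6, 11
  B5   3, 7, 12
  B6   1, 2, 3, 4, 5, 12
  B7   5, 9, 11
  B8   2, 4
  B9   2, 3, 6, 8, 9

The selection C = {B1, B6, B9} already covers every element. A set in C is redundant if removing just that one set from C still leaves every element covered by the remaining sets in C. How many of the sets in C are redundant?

0

Drop B1: 7, 10, 11 uncovered — not redundant.
Drop B6: 1, 4, 5, 12 uncovered — not redundant.
Drop B9: 6, 9 uncovered — not redundant.
None of the sets in C is redundant.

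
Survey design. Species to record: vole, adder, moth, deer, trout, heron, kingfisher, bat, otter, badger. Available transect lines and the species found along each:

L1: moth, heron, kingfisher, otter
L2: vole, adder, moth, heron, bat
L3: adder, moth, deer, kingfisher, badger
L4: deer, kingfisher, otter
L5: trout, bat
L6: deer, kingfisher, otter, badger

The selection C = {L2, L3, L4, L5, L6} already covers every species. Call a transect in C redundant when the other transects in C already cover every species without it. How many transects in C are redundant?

3

Drop L2: vole, heron uncovered — not redundant.
Drop L3: the rest still cover every species — redundant.
Drop L4: the rest still cover every species — redundant.
Drop L5: trout uncovered — not redundant.
Drop L6: the rest still cover every species — redundant.
3 redundant: L3, L4, L6.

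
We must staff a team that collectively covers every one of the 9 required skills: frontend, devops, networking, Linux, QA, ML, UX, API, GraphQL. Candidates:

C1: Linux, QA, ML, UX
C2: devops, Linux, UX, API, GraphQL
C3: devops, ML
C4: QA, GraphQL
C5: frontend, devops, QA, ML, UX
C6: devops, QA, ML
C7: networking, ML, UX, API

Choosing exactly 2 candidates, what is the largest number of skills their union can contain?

8

Choosing C2, C5 covers {frontend, devops, Linux, QA, ML, UX, API, GraphQL} — 8 skills.
No choice of 2 candidates does better; here networking is left uncovered.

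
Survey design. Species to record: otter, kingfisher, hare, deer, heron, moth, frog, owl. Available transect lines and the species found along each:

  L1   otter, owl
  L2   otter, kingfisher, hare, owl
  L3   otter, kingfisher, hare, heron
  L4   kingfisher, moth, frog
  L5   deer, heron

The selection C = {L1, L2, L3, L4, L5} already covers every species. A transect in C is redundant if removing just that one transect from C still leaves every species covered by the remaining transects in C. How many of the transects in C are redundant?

3

Drop L1: the rest still cover every species — redundant.
Drop L2: the rest still cover every species — redundant.
Drop L3: the rest still cover every species — redundant.
Drop L4: moth, frog uncovered — not redundant.
Drop L5: deer uncovered — not redundant.
3 redundant: L1, L2, L3.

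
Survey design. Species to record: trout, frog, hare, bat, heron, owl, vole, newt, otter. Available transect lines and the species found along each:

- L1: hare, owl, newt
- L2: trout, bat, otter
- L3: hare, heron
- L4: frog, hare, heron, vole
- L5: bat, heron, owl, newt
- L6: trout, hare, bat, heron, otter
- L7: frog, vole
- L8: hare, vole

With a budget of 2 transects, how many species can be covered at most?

7

Choosing L1, L6 covers {trout, hare, bat, heron, owl, newt, otter} — 7 species.
No choice of 2 transects does better; here frog, vole are left uncovered.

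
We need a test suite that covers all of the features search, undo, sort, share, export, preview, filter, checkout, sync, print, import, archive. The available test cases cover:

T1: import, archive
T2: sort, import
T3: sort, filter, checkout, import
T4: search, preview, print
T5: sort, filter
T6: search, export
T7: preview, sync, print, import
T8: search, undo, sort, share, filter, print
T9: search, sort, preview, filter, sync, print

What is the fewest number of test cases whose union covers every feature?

T1, T3, T6, T7, T8 together cover {search, undo, sort, share, export, preview, filter, checkout, sync, print, import, archive} — every feature.
No 4 of the 9 test cases cover everything (all 126 size-4 selections fall short), so 5 is minimum.

5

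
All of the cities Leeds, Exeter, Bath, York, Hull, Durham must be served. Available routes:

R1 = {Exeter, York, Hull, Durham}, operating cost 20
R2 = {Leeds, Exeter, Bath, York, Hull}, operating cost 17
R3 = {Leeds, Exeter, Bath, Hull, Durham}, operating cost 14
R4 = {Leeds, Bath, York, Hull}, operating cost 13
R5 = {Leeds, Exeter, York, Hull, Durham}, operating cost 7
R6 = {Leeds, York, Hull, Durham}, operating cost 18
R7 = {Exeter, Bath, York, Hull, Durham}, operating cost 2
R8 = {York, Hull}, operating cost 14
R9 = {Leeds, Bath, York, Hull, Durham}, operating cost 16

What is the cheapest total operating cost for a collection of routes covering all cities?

9

R5, R7 cover every city at operating cost 7 + 2 = 9.
Any cover uses at least 2 routes; among all covering selections none totals below 9.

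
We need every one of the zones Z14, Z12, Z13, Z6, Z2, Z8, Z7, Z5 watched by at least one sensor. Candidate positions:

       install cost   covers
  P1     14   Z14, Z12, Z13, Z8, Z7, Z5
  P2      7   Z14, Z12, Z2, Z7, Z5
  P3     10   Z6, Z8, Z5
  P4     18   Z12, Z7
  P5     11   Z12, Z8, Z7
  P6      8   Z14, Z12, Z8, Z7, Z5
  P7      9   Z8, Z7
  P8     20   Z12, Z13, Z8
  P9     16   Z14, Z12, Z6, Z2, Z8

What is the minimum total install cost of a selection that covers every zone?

P1, P9 cover every zone at install cost 14 + 16 = 30.
Any cover uses at least 2 sensor positions; among all covering selections none totals below 30.
Greedy by coverage-per-install cost would pick P2, P3, P1 for 31 — worse than the optimum 30.

30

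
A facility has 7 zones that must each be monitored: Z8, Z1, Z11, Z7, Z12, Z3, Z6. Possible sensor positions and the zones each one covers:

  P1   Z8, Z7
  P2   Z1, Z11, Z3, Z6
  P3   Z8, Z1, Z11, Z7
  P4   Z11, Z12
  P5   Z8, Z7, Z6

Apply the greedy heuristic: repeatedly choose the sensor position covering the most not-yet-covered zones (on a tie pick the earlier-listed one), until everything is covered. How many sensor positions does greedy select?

3

Pick 1: P2 covers 4 new zones (Z1, Z11, Z3, Z6).
Pick 2: P1 covers 2 new zones (Z8, Z7).
Pick 3: P4 covers 1 new zones (Z12).
Greedy uses 3 sensor positions.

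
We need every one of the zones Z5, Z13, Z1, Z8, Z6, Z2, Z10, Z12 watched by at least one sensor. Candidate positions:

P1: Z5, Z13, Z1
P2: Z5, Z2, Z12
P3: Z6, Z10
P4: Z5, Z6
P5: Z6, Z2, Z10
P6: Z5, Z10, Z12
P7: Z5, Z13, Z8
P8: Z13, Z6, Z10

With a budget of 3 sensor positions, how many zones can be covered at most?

Choosing P1, P2, P3 covers {Z5, Z13, Z1, Z6, Z2, Z10, Z12} — 7 zones.
No choice of 3 sensor positions does better; here Z8 is left uncovered.

7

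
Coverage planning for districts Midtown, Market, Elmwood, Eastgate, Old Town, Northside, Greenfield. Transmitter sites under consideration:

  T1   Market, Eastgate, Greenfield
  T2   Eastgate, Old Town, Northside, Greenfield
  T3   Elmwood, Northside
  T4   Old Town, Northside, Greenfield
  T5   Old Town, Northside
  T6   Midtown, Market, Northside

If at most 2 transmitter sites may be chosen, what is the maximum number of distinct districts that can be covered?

6

Choosing T2, T6 covers {Midtown, Market, Eastgate, Old Town, Northside, Greenfield} — 6 districts.
No choice of 2 transmitter sites does better; here Elmwood is left uncovered.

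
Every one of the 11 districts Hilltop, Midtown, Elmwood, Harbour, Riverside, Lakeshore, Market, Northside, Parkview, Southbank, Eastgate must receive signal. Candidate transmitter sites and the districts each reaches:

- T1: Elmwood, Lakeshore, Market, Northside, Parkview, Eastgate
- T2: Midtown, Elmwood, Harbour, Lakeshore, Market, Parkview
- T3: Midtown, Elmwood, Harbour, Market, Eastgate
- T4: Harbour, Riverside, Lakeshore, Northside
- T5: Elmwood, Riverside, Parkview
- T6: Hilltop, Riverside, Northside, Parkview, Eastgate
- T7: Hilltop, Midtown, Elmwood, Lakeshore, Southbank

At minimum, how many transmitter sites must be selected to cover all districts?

3

T1, T4, T7 together cover {Hilltop, Midtown, Elmwood, Harbour, Riverside, Lakeshore, Market, Northside, Parkview, Southbank, Eastgate} — every district.
No 2 of the 7 transmitter sites cover everything (all 21 pairs fall short), so 3 is minimum.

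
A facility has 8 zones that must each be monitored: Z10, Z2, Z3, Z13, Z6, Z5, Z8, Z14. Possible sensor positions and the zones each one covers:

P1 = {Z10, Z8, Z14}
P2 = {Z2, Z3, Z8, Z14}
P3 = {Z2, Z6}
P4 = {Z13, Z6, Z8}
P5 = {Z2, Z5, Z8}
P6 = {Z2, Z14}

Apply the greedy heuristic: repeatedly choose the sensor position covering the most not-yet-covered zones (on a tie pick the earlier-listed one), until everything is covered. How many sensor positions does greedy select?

4

Pick 1: P2 covers 4 new zones (Z2, Z3, Z8, Z14).
Pick 2: P4 covers 2 new zones (Z13, Z6).
Pick 3: P1 covers 1 new zones (Z10).
Pick 4: P5 covers 1 new zones (Z5).
Greedy uses 4 sensor positions.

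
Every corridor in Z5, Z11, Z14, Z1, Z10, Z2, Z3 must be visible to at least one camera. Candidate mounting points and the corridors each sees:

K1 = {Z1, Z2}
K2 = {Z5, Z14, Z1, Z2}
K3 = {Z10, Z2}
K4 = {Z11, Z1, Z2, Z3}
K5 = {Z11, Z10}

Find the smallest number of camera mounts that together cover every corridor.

K2, K3, K4 together cover {Z5, Z11, Z14, Z1, Z10, Z2, Z3} — every corridor.
No 2 of the 5 camera mounts cover everything (all 10 pairs fall short), so 3 is minimum.

3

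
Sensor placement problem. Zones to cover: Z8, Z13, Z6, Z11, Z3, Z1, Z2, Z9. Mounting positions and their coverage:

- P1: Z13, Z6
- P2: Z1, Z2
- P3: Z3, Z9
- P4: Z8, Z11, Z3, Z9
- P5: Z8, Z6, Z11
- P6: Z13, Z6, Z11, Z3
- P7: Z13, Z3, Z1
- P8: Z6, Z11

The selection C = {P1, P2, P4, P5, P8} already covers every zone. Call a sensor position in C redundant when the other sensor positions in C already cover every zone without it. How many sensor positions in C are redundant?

2

Drop P1: Z13 uncovered — not redundant.
Drop P2: Z1, Z2 uncovered — not redundant.
Drop P4: Z3, Z9 uncovered — not redundant.
Drop P5: the rest still cover every zone — redundant.
Drop P8: the rest still cover every zone — redundant.
2 redundant: P5, P8.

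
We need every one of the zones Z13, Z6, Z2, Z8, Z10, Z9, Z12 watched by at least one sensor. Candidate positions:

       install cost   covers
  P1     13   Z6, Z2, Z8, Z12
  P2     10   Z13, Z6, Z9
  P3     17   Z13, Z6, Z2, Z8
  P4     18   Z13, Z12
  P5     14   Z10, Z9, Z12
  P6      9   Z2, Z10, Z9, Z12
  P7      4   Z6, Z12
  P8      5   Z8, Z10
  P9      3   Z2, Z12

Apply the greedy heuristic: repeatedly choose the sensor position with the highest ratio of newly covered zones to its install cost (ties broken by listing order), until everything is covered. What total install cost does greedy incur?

Pick 1: P9 adds 2 new (Z2, Z12) at install cost 3 (ratio 2/3).
Pick 2: P8 adds 2 new (Z8, Z10) at install cost 5 (ratio 2/5).
Pick 3: P2 adds 3 new (Z13, Z6, Z9) at install cost 10 (ratio 3/10).
Greedy total install cost: 3 + 5 + 10 = 18.

18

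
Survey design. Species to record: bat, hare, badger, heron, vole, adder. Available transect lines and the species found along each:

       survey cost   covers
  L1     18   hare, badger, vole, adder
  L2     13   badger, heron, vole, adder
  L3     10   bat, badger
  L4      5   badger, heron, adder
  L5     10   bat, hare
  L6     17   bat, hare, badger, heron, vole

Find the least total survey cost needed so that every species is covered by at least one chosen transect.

22

L4, L6 cover every species at survey cost 5 + 17 = 22.
Any cover uses at least 2 transects; among all covering selections none totals below 22.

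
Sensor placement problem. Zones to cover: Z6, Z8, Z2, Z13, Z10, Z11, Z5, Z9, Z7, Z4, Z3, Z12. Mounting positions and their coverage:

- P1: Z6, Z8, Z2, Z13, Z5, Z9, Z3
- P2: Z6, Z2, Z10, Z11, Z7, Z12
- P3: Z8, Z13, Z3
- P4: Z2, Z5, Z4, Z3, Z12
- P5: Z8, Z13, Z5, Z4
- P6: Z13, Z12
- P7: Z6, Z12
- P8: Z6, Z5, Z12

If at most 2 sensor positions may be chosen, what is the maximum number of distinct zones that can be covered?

Choosing P1, P2 covers {Z6, Z8, Z2, Z13, Z10, Z11, Z5, Z9, Z7, Z3, Z12} — 11 zones.
No choice of 2 sensor positions does better; here Z4 is left uncovered.

11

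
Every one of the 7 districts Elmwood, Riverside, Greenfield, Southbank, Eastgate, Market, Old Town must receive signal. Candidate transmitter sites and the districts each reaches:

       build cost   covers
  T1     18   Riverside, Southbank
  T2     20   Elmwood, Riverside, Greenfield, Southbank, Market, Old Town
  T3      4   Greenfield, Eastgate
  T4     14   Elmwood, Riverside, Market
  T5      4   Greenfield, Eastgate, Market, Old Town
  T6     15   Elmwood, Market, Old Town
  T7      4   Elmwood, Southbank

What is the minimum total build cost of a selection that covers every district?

22

T4, T5, T7 cover every district at build cost 14 + 4 + 4 = 22.
Any cover uses at least 2 transmitter sites; among all covering selections none totals below 22.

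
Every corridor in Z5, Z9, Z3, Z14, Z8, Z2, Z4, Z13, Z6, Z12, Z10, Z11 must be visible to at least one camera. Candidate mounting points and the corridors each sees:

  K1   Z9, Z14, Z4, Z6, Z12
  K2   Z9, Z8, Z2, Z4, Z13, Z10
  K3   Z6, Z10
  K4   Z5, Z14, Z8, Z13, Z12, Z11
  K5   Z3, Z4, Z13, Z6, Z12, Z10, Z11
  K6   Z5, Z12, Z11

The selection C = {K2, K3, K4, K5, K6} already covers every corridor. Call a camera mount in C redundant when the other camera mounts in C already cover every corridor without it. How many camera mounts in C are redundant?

Drop K2: Z9, Z2 uncovered — not redundant.
Drop K3: the rest still cover every corridor — redundant.
Drop K4: Z14 uncovered — not redundant.
Drop K5: Z3 uncovered — not redundant.
Drop K6: the rest still cover every corridor — redundant.
2 redundant: K3, K6.

2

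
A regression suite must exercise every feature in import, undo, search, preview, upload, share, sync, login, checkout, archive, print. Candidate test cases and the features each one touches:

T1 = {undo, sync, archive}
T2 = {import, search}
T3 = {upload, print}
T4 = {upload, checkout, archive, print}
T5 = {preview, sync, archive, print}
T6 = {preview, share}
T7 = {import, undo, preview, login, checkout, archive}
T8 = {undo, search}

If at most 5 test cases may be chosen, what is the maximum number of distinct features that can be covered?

11

Choosing T1, T2, T3, T6, T7 covers {import, undo, search, preview, upload, share, sync, login, checkout, archive, print} — 11 features.
That is all 11 features.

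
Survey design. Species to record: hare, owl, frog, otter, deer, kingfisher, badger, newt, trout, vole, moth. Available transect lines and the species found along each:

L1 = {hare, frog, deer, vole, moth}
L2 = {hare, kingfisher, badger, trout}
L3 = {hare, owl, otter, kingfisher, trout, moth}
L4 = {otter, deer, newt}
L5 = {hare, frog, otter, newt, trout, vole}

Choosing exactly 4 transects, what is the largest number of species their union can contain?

Choosing L1, L2, L3, L4 covers {hare, owl, frog, otter, deer, kingfisher, badger, newt, trout, vole, moth} — 11 species.
That is all 11 species.

11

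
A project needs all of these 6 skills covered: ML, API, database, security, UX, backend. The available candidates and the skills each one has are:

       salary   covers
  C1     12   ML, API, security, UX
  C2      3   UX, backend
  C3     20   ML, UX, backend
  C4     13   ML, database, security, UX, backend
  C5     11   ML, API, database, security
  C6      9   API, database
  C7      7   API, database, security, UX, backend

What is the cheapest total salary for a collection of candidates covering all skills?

C2, C5 cover every skill at salary 3 + 11 = 14.
Any cover uses at least 2 candidates; among all covering selections none totals below 14.
Greedy by coverage-per-salary would pick C7, C5 for 18 — worse than the optimum 14.

14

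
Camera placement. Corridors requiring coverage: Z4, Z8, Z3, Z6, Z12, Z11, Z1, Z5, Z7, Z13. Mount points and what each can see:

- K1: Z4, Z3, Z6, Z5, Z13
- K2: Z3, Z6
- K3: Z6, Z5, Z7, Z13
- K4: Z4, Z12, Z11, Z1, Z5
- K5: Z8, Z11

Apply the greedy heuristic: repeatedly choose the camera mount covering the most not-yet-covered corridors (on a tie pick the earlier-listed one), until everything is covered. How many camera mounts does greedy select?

4

Pick 1: K1 covers 5 new corridors (Z4, Z3, Z6, Z5, Z13).
Pick 2: K4 covers 3 new corridors (Z12, Z11, Z1).
Pick 3: K3 covers 1 new corridors (Z7).
Pick 4: K5 covers 1 new corridors (Z8).
Greedy uses 4 camera mounts.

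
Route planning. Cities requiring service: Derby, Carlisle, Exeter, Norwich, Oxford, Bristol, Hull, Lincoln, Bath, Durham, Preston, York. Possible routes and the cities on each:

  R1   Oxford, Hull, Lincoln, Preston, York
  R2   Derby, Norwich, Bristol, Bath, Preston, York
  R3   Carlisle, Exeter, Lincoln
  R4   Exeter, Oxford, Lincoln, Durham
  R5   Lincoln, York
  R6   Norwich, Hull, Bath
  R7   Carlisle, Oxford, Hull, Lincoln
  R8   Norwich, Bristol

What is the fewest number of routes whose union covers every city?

3

R2, R4, R7 together cover {Derby, Carlisle, Exeter, Norwich, Oxford, Bristol, Hull, Lincoln, Bath, Durham, Preston, York} — every city.
No 2 of the 8 routes cover everything (all 28 pairs fall short), so 3 is minimum.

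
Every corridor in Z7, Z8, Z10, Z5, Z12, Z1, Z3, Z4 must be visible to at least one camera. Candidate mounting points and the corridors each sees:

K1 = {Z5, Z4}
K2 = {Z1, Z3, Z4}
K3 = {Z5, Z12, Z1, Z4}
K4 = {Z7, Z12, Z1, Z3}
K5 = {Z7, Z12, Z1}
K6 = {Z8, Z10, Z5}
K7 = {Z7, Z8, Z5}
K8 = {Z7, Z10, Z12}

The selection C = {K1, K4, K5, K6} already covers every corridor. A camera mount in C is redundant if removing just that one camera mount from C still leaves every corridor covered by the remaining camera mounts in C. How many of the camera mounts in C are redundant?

Drop K1: Z4 uncovered — not redundant.
Drop K4: Z3 uncovered — not redundant.
Drop K5: the rest still cover every corridor — redundant.
Drop K6: Z8, Z10 uncovered — not redundant.
1 redundant: K5.

1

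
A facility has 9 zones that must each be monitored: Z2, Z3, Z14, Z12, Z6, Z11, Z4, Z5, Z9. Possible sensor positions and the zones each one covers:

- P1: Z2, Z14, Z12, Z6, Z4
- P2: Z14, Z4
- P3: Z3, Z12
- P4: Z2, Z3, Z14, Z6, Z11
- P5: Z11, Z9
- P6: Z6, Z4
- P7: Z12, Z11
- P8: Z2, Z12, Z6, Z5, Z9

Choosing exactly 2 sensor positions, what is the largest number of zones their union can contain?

8

Choosing P4, P8 covers {Z2, Z3, Z14, Z12, Z6, Z11, Z5, Z9} — 8 zones.
No choice of 2 sensor positions does better; here Z4 is left uncovered.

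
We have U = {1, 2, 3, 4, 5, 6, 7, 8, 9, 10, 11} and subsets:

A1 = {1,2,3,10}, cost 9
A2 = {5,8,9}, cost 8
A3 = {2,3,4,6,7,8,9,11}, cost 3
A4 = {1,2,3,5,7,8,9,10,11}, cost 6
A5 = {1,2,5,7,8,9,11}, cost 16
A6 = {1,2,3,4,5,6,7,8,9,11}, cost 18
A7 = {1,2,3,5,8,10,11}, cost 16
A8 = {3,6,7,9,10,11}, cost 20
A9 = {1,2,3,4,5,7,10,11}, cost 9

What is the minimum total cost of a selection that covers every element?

A3, A4 cover every element at cost 3 + 6 = 9.
Any cover uses at least 2 sets; among all covering selections none totals below 9.

9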